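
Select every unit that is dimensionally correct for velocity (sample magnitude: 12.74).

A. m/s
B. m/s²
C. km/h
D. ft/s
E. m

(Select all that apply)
A, C, D

velocity has SI base units: m / s

Checking each option against m / s:
  A. m/s: ✓ matches
  B. m/s²: ✗ does not match
  C. km/h: ✓ matches
  D. ft/s: ✓ matches
  E. m: ✗ does not match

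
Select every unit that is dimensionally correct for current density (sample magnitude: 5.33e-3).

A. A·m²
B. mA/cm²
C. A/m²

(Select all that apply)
B, C

current density has SI base units: A / m^2

Checking each option against A / m^2:
  A. A·m²: ✗ does not match
  B. mA/cm²: ✓ matches
  C. A/m²: ✓ matches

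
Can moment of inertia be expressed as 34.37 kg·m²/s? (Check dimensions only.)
No

moment of inertia has SI base units: kg * m^2
kg·m²/s does NOT reduce to kg * m^2; a valid unit for moment of inertia would be e.g. kg·m².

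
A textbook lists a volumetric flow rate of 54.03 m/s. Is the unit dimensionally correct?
No

volumetric flow rate has SI base units: m^3 / s
m/s does NOT reduce to m^3 / s; a valid unit for volumetric flow rate would be e.g. m³/s.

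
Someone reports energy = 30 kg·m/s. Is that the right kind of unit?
No

energy has SI base units: kg * m^2 / s^2
kg·m/s does NOT reduce to kg * m^2 / s^2; a valid unit for energy would be e.g. J.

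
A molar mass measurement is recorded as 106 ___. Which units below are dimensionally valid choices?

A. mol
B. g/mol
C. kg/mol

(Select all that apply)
B, C

molar mass has SI base units: kg / mol

Checking each option against kg / mol:
  A. mol: ✗ does not match
  B. g/mol: ✓ matches
  C. kg/mol: ✓ matches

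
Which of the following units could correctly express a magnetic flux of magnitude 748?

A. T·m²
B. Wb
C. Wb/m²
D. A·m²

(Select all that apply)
A, B

magnetic flux has SI base units: kg * m^2 / (A * s^2)

Checking each option against kg * m^2 / (A * s^2):
  A. T·m²: ✓ matches
  B. Wb: ✓ matches
  C. Wb/m²: ✗ does not match
  D. A·m²: ✗ does not match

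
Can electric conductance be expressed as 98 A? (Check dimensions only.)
No

electric conductance has SI base units: A^2 * s^3 / (kg * m^2)
A does NOT reduce to A^2 * s^3 / (kg * m^2); a valid unit for electric conductance would be e.g. S.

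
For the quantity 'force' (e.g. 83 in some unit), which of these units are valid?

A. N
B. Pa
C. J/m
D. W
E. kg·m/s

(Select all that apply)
A, C

force has SI base units: kg * m / s^2

Checking each option against kg * m / s^2:
  A. N: ✓ matches
  B. Pa: ✗ does not match
  C. J/m: ✓ matches
  D. W: ✗ does not match
  E. kg·m/s: ✗ does not match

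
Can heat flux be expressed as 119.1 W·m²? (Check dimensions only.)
No

heat flux has SI base units: kg / s^3
W·m² does NOT reduce to kg / s^3; a valid unit for heat flux would be e.g. W/m².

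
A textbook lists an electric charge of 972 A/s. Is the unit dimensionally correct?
No

electric charge has SI base units: A * s
A/s does NOT reduce to A * s; a valid unit for electric charge would be e.g. C.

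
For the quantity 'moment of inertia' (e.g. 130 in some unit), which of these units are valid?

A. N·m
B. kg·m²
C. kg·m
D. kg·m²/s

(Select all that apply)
B

moment of inertia has SI base units: kg * m^2

Checking each option against kg * m^2:
  A. N·m: ✗ does not match
  B. kg·m²: ✓ matches
  C. kg·m: ✗ does not match
  D. kg·m²/s: ✗ does not match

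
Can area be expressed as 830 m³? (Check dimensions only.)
No

area has SI base units: m^2
m³ does NOT reduce to m^2; a valid unit for area would be e.g. m².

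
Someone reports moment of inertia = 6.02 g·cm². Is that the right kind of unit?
Yes

moment of inertia has SI base units: kg * m^2
g·cm² reduces to the same SI base units, so it is a valid unit for moment of inertia.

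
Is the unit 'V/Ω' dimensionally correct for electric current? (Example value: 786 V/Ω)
Yes

electric current has SI base units: A
V/Ω reduces to the same SI base units, so it is a valid unit for electric current.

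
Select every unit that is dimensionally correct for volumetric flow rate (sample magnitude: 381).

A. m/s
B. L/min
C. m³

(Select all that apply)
B

volumetric flow rate has SI base units: m^3 / s

Checking each option against m^3 / s:
  A. m/s: ✗ does not match
  B. L/min: ✓ matches
  C. m³: ✗ does not match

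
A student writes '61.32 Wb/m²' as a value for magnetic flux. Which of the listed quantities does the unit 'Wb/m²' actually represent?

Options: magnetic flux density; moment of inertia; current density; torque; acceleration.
magnetic flux density

magnetic flux should have units dimensionally equivalent to kg * m^2 / (A * s^2) (e.g. Wb).
The given unit 'Wb/m²' reduces to kg / (A * s^2). Of the listed options, that is the dimensionality of magnetic flux density.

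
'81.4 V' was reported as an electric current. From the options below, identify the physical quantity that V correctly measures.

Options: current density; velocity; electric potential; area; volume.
electric potential

electric current should have units dimensionally equivalent to A (e.g. A).
The given unit 'V' reduces to kg * m^2 / (A * s^3). Of the listed options, that is the dimensionality of electric potential.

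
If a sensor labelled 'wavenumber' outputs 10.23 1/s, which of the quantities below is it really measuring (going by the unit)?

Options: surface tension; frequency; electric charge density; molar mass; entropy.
frequency

wavenumber should have units dimensionally equivalent to 1 / m (e.g. 1/m).
The given unit '1/s' reduces to 1 / s. Of the listed options, that is the dimensionality of frequency.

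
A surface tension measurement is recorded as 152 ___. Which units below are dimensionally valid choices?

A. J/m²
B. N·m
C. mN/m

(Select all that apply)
A, C

surface tension has SI base units: kg / s^2

Checking each option against kg / s^2:
  A. J/m²: ✓ matches
  B. N·m: ✗ does not match
  C. mN/m: ✓ matches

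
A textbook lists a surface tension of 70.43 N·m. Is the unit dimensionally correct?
No

surface tension has SI base units: kg / s^2
N·m does NOT reduce to kg / s^2; a valid unit for surface tension would be e.g. N/m.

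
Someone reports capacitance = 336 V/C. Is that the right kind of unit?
No

capacitance has SI base units: A^2 * s^4 / (kg * m^2)
V/C does NOT reduce to A^2 * s^4 / (kg * m^2); a valid unit for capacitance would be e.g. F.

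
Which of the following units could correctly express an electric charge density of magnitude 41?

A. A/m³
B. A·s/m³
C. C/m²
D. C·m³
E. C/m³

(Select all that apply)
B, E

electric charge density has SI base units: A * s / m^3

Checking each option against A * s / m^3:
  A. A/m³: ✗ does not match
  B. A·s/m³: ✓ matches
  C. C/m²: ✗ does not match
  D. C·m³: ✗ does not match
  E. C/m³: ✓ matches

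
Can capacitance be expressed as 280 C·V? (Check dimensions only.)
No

capacitance has SI base units: A^2 * s^4 / (kg * m^2)
C·V does NOT reduce to A^2 * s^4 / (kg * m^2); a valid unit for capacitance would be e.g. F.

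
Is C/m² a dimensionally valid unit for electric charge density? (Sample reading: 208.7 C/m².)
No

electric charge density has SI base units: A * s / m^3
C/m² does NOT reduce to A * s / m^3; a valid unit for electric charge density would be e.g. C/m³.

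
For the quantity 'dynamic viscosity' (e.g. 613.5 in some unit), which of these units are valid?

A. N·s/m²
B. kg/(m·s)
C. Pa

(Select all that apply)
A, B

dynamic viscosity has SI base units: kg / (m * s)

Checking each option against kg / (m * s):
  A. N·s/m²: ✓ matches
  B. kg/(m·s): ✓ matches
  C. Pa: ✗ does not match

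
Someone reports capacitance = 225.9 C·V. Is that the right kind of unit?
No

capacitance has SI base units: A^2 * s^4 / (kg * m^2)
C·V does NOT reduce to A^2 * s^4 / (kg * m^2); a valid unit for capacitance would be e.g. F.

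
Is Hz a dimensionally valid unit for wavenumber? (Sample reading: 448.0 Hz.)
No

wavenumber has SI base units: 1 / m
Hz does NOT reduce to 1 / m; a valid unit for wavenumber would be e.g. 1/m.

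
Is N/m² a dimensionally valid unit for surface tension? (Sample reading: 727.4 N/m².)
No

surface tension has SI base units: kg / s^2
N/m² does NOT reduce to kg / s^2; a valid unit for surface tension would be e.g. N/m.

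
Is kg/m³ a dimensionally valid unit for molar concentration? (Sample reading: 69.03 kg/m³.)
No

molar concentration has SI base units: mol / m^3
kg/m³ does NOT reduce to mol / m^3; a valid unit for molar concentration would be e.g. mol/m³.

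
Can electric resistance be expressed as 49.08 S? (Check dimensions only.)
No

electric resistance has SI base units: kg * m^2 / (A^2 * s^3)
S does NOT reduce to kg * m^2 / (A^2 * s^3); a valid unit for electric resistance would be e.g. Ω.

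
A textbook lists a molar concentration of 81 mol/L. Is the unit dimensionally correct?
Yes

molar concentration has SI base units: mol / m^3
mol/L reduces to the same SI base units, so it is a valid unit for molar concentration.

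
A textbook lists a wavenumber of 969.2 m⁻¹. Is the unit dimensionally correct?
Yes

wavenumber has SI base units: 1 / m
m⁻¹ reduces to the same SI base units, so it is a valid unit for wavenumber.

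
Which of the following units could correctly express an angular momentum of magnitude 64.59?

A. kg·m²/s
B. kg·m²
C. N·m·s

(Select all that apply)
A, C

angular momentum has SI base units: kg * m^2 / s

Checking each option against kg * m^2 / s:
  A. kg·m²/s: ✓ matches
  B. kg·m²: ✗ does not match
  C. N·m·s: ✓ matches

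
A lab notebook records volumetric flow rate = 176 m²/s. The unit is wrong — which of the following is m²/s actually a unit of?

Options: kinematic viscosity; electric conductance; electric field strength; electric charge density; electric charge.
kinematic viscosity

volumetric flow rate should have units dimensionally equivalent to m^3 / s (e.g. m³/s).
The given unit 'm²/s' reduces to m^2 / s. Of the listed options, that is the dimensionality of kinematic viscosity.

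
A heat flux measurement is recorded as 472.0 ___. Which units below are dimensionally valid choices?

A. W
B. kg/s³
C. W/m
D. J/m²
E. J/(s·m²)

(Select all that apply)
B, E

heat flux has SI base units: kg / s^3

Checking each option against kg / s^3:
  A. W: ✗ does not match
  B. kg/s³: ✓ matches
  C. W/m: ✗ does not match
  D. J/m²: ✗ does not match
  E. J/(s·m²): ✓ matches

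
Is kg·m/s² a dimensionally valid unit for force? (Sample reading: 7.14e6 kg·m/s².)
Yes

force has SI base units: kg * m / s^2
kg·m/s² reduces to the same SI base units, so it is a valid unit for force.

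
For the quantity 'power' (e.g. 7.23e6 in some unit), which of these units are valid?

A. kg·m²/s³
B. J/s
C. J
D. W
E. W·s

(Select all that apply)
A, B, D

power has SI base units: kg * m^2 / s^3

Checking each option against kg * m^2 / s^3:
  A. kg·m²/s³: ✓ matches
  B. J/s: ✓ matches
  C. J: ✗ does not match
  D. W: ✓ matches
  E. W·s: ✗ does not match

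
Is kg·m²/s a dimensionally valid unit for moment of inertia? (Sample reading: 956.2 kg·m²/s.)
No

moment of inertia has SI base units: kg * m^2
kg·m²/s does NOT reduce to kg * m^2; a valid unit for moment of inertia would be e.g. kg·m².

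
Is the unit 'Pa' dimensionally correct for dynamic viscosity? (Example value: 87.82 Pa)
No

dynamic viscosity has SI base units: kg / (m * s)
Pa does NOT reduce to kg / (m * s); a valid unit for dynamic viscosity would be e.g. Pa·s.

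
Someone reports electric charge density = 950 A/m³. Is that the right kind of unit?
No

electric charge density has SI base units: A * s / m^3
A/m³ does NOT reduce to A * s / m^3; a valid unit for electric charge density would be e.g. C/m³.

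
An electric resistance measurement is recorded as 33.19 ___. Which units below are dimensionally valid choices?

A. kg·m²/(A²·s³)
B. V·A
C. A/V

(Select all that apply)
A

electric resistance has SI base units: kg * m^2 / (A^2 * s^3)

Checking each option against kg * m^2 / (A^2 * s^3):
  A. kg·m²/(A²·s³): ✓ matches
  B. V·A: ✗ does not match
  C. A/V: ✗ does not match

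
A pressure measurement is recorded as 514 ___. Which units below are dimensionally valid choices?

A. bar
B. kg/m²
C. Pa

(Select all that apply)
A, C

pressure has SI base units: kg / (m * s^2)

Checking each option against kg / (m * s^2):
  A. bar: ✓ matches
  B. kg/m²: ✗ does not match
  C. Pa: ✓ matches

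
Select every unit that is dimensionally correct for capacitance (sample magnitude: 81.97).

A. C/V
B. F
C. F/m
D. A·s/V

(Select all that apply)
A, B, D

capacitance has SI base units: A^2 * s^4 / (kg * m^2)

Checking each option against A^2 * s^4 / (kg * m^2):
  A. C/V: ✓ matches
  B. F: ✓ matches
  C. F/m: ✗ does not match
  D. A·s/V: ✓ matches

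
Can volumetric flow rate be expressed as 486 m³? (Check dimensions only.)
No

volumetric flow rate has SI base units: m^3 / s
m³ does NOT reduce to m^3 / s; a valid unit for volumetric flow rate would be e.g. m³/s.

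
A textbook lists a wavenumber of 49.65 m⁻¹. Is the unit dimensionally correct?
Yes

wavenumber has SI base units: 1 / m
m⁻¹ reduces to the same SI base units, so it is a valid unit for wavenumber.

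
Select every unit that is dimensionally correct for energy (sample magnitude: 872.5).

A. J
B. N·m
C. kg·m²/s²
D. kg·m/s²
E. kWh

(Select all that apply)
A, B, C, E

energy has SI base units: kg * m^2 / s^2

Checking each option against kg * m^2 / s^2:
  A. J: ✓ matches
  B. N·m: ✓ matches
  C. kg·m²/s²: ✓ matches
  D. kg·m/s²: ✗ does not match
  E. kWh: ✓ matches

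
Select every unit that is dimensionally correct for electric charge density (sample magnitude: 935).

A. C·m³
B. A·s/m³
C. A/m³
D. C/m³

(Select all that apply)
B, D

electric charge density has SI base units: A * s / m^3

Checking each option against A * s / m^3:
  A. C·m³: ✗ does not match
  B. A·s/m³: ✓ matches
  C. A/m³: ✗ does not match
  D. C/m³: ✓ matches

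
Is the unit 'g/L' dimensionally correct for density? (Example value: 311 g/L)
Yes

density has SI base units: kg / m^3
g/L reduces to the same SI base units, so it is a valid unit for density.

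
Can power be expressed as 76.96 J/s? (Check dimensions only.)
Yes

power has SI base units: kg * m^2 / s^3
J/s reduces to the same SI base units, so it is a valid unit for power.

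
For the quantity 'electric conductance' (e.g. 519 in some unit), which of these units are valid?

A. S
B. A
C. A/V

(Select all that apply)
A, C

electric conductance has SI base units: A^2 * s^3 / (kg * m^2)

Checking each option against A^2 * s^3 / (kg * m^2):
  A. S: ✓ matches
  B. A: ✗ does not match
  C. A/V: ✓ matches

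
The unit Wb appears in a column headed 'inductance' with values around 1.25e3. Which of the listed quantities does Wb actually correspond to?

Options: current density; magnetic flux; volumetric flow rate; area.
magnetic flux

inductance should have units dimensionally equivalent to kg * m^2 / (A^2 * s^2) (e.g. H).
The given unit 'Wb' reduces to kg * m^2 / (A * s^2). Of the listed options, that is the dimensionality of magnetic flux.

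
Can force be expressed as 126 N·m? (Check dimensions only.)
No

force has SI base units: kg * m / s^2
N·m does NOT reduce to kg * m / s^2; a valid unit for force would be e.g. N.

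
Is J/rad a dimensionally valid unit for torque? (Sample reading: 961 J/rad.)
Yes

torque has SI base units: kg * m^2 / s^2
J/rad reduces to the same SI base units, so it is a valid unit for torque.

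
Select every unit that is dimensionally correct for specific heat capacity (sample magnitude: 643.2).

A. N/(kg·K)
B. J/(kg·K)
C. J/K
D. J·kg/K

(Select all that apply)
B

specific heat capacity has SI base units: m^2 / (s^2 * K)

Checking each option against m^2 / (s^2 * K):
  A. N/(kg·K): ✗ does not match
  B. J/(kg·K): ✓ matches
  C. J/K: ✗ does not match
  D. J·kg/K: ✗ does not match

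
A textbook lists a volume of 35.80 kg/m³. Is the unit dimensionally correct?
No

volume has SI base units: m^3
kg/m³ does NOT reduce to m^3; a valid unit for volume would be e.g. m³.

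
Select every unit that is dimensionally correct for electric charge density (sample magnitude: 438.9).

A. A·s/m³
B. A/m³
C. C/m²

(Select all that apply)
A

electric charge density has SI base units: A * s / m^3

Checking each option against A * s / m^3:
  A. A·s/m³: ✓ matches
  B. A/m³: ✗ does not match
  C. C/m²: ✗ does not match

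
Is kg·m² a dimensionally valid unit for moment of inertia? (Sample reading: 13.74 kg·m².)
Yes

moment of inertia has SI base units: kg * m^2
kg·m² reduces to the same SI base units, so it is a valid unit for moment of inertia.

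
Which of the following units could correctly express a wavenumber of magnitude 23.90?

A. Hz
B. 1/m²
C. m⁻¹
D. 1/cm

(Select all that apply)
C, D

wavenumber has SI base units: 1 / m

Checking each option against 1 / m:
  A. Hz: ✗ does not match
  B. 1/m²: ✗ does not match
  C. m⁻¹: ✓ matches
  D. 1/cm: ✓ matches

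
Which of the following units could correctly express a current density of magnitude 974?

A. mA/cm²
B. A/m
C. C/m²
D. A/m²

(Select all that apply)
A, D

current density has SI base units: A / m^2

Checking each option against A / m^2:
  A. mA/cm²: ✓ matches
  B. A/m: ✗ does not match
  C. C/m²: ✗ does not match
  D. A/m²: ✓ matches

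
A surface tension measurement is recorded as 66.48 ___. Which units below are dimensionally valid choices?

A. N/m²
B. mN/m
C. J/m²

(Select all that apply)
B, C

surface tension has SI base units: kg / s^2

Checking each option against kg / s^2:
  A. N/m²: ✗ does not match
  B. mN/m: ✓ matches
  C. J/m²: ✓ matches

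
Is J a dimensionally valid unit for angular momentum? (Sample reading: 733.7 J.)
No

angular momentum has SI base units: kg * m^2 / s
J does NOT reduce to kg * m^2 / s; a valid unit for angular momentum would be e.g. kg·m²/s.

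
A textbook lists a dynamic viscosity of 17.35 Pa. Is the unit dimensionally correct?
No

dynamic viscosity has SI base units: kg / (m * s)
Pa does NOT reduce to kg / (m * s); a valid unit for dynamic viscosity would be e.g. Pa·s.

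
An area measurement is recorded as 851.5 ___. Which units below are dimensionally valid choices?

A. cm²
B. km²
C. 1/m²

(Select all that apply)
A, B

area has SI base units: m^2

Checking each option against m^2:
  A. cm²: ✓ matches
  B. km²: ✓ matches
  C. 1/m²: ✗ does not match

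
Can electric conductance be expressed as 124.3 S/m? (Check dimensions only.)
No

electric conductance has SI base units: A^2 * s^3 / (kg * m^2)
S/m does NOT reduce to A^2 * s^3 / (kg * m^2); a valid unit for electric conductance would be e.g. S.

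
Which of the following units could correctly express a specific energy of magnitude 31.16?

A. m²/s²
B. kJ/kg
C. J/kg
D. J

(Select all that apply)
A, B, C

specific energy has SI base units: m^2 / s^2

Checking each option against m^2 / s^2:
  A. m²/s²: ✓ matches
  B. kJ/kg: ✓ matches
  C. J/kg: ✓ matches
  D. J: ✗ does not match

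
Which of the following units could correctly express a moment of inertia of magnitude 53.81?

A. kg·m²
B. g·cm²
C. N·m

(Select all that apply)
A, B

moment of inertia has SI base units: kg * m^2

Checking each option against kg * m^2:
  A. kg·m²: ✓ matches
  B. g·cm²: ✓ matches
  C. N·m: ✗ does not match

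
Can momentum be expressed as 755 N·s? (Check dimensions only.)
Yes

momentum has SI base units: kg * m / s
N·s reduces to the same SI base units, so it is a valid unit for momentum.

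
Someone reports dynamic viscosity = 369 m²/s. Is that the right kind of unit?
No

dynamic viscosity has SI base units: kg / (m * s)
m²/s does NOT reduce to kg / (m * s); a valid unit for dynamic viscosity would be e.g. Pa·s.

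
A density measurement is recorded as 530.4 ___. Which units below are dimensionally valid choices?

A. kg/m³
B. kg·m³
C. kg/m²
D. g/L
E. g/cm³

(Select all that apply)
A, D, E

density has SI base units: kg / m^3

Checking each option against kg / m^3:
  A. kg/m³: ✓ matches
  B. kg·m³: ✗ does not match
  C. kg/m²: ✗ does not match
  D. g/L: ✓ matches
  E. g/cm³: ✓ matches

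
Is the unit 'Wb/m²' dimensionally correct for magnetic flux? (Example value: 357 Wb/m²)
No

magnetic flux has SI base units: kg * m^2 / (A * s^2)
Wb/m² does NOT reduce to kg * m^2 / (A * s^2); a valid unit for magnetic flux would be e.g. Wb.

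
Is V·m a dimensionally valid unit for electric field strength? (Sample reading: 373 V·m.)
No

electric field strength has SI base units: kg * m / (A * s^3)
V·m does NOT reduce to kg * m / (A * s^3); a valid unit for electric field strength would be e.g. V/m.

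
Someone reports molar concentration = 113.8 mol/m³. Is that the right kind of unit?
Yes

molar concentration has SI base units: mol / m^3
mol/m³ reduces to the same SI base units, so it is a valid unit for molar concentration.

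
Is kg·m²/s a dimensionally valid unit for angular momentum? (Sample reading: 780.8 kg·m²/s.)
Yes

angular momentum has SI base units: kg * m^2 / s
kg·m²/s reduces to the same SI base units, so it is a valid unit for angular momentum.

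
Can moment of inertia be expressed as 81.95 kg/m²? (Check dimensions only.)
No

moment of inertia has SI base units: kg * m^2
kg/m² does NOT reduce to kg * m^2; a valid unit for moment of inertia would be e.g. kg·m².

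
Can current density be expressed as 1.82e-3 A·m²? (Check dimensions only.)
No

current density has SI base units: A / m^2
A·m² does NOT reduce to A / m^2; a valid unit for current density would be e.g. A/m².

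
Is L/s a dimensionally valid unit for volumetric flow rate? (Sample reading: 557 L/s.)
Yes

volumetric flow rate has SI base units: m^3 / s
L/s reduces to the same SI base units, so it is a valid unit for volumetric flow rate.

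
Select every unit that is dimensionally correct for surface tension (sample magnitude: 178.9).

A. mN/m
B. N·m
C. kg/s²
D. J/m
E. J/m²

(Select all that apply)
A, C, E

surface tension has SI base units: kg / s^2

Checking each option against kg / s^2:
  A. mN/m: ✓ matches
  B. N·m: ✗ does not match
  C. kg/s²: ✓ matches
  D. J/m: ✗ does not match
  E. J/m²: ✓ matches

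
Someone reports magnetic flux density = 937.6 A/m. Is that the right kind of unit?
No

magnetic flux density has SI base units: kg / (A * s^2)
A/m does NOT reduce to kg / (A * s^2); a valid unit for magnetic flux density would be e.g. T.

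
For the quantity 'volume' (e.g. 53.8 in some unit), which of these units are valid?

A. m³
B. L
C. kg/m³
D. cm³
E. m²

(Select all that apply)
A, B, D

volume has SI base units: m^3

Checking each option against m^3:
  A. m³: ✓ matches
  B. L: ✓ matches
  C. kg/m³: ✗ does not match
  D. cm³: ✓ matches
  E. m²: ✗ does not match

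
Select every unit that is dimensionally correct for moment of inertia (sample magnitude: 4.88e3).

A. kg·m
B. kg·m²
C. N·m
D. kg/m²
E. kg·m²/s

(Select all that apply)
B

moment of inertia has SI base units: kg * m^2

Checking each option against kg * m^2:
  A. kg·m: ✗ does not match
  B. kg·m²: ✓ matches
  C. N·m: ✗ does not match
  D. kg/m²: ✗ does not match
  E. kg·m²/s: ✗ does not match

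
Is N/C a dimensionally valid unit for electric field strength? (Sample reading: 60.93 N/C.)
Yes

electric field strength has SI base units: kg * m / (A * s^3)
N/C reduces to the same SI base units, so it is a valid unit for electric field strength.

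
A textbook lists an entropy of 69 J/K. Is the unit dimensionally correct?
Yes

entropy has SI base units: kg * m^2 / (s^2 * K)
J/K reduces to the same SI base units, so it is a valid unit for entropy.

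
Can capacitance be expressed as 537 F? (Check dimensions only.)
Yes

capacitance has SI base units: A^2 * s^4 / (kg * m^2)
F reduces to the same SI base units, so it is a valid unit for capacitance.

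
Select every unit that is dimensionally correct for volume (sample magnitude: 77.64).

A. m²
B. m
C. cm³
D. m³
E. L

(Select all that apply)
C, D, E

volume has SI base units: m^3

Checking each option against m^3:
  A. m²: ✗ does not match
  B. m: ✗ does not match
  C. cm³: ✓ matches
  D. m³: ✓ matches
  E. L: ✓ matches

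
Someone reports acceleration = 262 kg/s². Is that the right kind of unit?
No

acceleration has SI base units: m / s^2
kg/s² does NOT reduce to m / s^2; a valid unit for acceleration would be e.g. m/s².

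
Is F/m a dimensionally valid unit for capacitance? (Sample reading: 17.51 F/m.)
No

capacitance has SI base units: A^2 * s^4 / (kg * m^2)
F/m does NOT reduce to A^2 * s^4 / (kg * m^2); a valid unit for capacitance would be e.g. F.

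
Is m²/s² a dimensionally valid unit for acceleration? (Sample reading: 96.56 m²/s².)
No

acceleration has SI base units: m / s^2
m²/s² does NOT reduce to m / s^2; a valid unit for acceleration would be e.g. m/s².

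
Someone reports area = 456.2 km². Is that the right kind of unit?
Yes

area has SI base units: m^2
km² reduces to the same SI base units, so it is a valid unit for area.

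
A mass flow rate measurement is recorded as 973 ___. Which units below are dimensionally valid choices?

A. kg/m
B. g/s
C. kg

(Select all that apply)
B

mass flow rate has SI base units: kg / s

Checking each option against kg / s:
  A. kg/m: ✗ does not match
  B. g/s: ✓ matches
  C. kg: ✗ does not match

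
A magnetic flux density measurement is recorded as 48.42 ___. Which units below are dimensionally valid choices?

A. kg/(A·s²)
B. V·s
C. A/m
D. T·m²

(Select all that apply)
A

magnetic flux density has SI base units: kg / (A * s^2)

Checking each option against kg / (A * s^2):
  A. kg/(A·s²): ✓ matches
  B. V·s: ✗ does not match
  C. A/m: ✗ does not match
  D. T·m²: ✗ does not match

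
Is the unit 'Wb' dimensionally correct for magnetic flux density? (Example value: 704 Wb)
No

magnetic flux density has SI base units: kg / (A * s^2)
Wb does NOT reduce to kg / (A * s^2); a valid unit for magnetic flux density would be e.g. T.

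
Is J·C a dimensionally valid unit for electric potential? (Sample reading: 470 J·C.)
No

electric potential has SI base units: kg * m^2 / (A * s^3)
J·C does NOT reduce to kg * m^2 / (A * s^3); a valid unit for electric potential would be e.g. V.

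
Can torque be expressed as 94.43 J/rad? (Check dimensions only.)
Yes

torque has SI base units: kg * m^2 / s^2
J/rad reduces to the same SI base units, so it is a valid unit for torque.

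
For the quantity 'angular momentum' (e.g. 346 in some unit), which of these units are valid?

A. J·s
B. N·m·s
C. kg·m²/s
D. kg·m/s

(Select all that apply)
A, B, C

angular momentum has SI base units: kg * m^2 / s

Checking each option against kg * m^2 / s:
  A. J·s: ✓ matches
  B. N·m·s: ✓ matches
  C. kg·m²/s: ✓ matches
  D. kg·m/s: ✗ does not match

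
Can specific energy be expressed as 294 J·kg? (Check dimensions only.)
No

specific energy has SI base units: m^2 / s^2
J·kg does NOT reduce to m^2 / s^2; a valid unit for specific energy would be e.g. J/kg.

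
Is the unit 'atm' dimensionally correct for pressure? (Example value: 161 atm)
Yes

pressure has SI base units: kg / (m * s^2)
atm reduces to the same SI base units, so it is a valid unit for pressure.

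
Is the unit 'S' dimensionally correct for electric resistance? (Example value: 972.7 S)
No

electric resistance has SI base units: kg * m^2 / (A^2 * s^3)
S does NOT reduce to kg * m^2 / (A^2 * s^3); a valid unit for electric resistance would be e.g. Ω.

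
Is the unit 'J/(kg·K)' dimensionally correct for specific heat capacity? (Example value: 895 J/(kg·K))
Yes

specific heat capacity has SI base units: m^2 / (s^2 * K)
J/(kg·K) reduces to the same SI base units, so it is a valid unit for specific heat capacity.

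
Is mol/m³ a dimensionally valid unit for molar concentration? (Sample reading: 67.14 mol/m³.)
Yes

molar concentration has SI base units: mol / m^3
mol/m³ reduces to the same SI base units, so it is a valid unit for molar concentration.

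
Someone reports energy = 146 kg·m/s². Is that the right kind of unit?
No

energy has SI base units: kg * m^2 / s^2
kg·m/s² does NOT reduce to kg * m^2 / s^2; a valid unit for energy would be e.g. J.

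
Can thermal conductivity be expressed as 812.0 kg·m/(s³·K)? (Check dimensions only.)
Yes

thermal conductivity has SI base units: kg * m / (s^3 * K)
kg·m/(s³·K) reduces to the same SI base units, so it is a valid unit for thermal conductivity.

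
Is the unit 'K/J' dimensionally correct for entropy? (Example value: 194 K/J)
No

entropy has SI base units: kg * m^2 / (s^2 * K)
K/J does NOT reduce to kg * m^2 / (s^2 * K); a valid unit for entropy would be e.g. J/K.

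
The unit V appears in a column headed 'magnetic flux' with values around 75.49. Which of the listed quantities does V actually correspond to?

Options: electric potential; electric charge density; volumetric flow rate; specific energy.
electric potential

magnetic flux should have units dimensionally equivalent to kg * m^2 / (A * s^2) (e.g. Wb).
The given unit 'V' reduces to kg * m^2 / (A * s^3). Of the listed options, that is the dimensionality of electric potential.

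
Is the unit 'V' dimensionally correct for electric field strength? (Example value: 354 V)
No

electric field strength has SI base units: kg * m / (A * s^3)
V does NOT reduce to kg * m / (A * s^3); a valid unit for electric field strength would be e.g. V/m.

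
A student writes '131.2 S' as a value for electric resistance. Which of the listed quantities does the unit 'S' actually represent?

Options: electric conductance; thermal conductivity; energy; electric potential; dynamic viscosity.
electric conductance

electric resistance should have units dimensionally equivalent to kg * m^2 / (A^2 * s^3) (e.g. Ω).
The given unit 'S' reduces to A^2 * s^3 / (kg * m^2). Of the listed options, that is the dimensionality of electric conductance.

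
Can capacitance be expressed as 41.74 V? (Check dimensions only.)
No

capacitance has SI base units: A^2 * s^4 / (kg * m^2)
V does NOT reduce to A^2 * s^4 / (kg * m^2); a valid unit for capacitance would be e.g. F.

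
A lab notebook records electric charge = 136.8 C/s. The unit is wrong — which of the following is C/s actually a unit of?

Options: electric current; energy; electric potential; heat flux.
electric current

electric charge should have units dimensionally equivalent to A * s (e.g. C).
The given unit 'C/s' reduces to A. Of the listed options, that is the dimensionality of electric current.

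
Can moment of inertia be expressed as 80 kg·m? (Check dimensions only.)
No

moment of inertia has SI base units: kg * m^2
kg·m does NOT reduce to kg * m^2; a valid unit for moment of inertia would be e.g. kg·m².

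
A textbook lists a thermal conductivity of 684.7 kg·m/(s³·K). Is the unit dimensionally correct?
Yes

thermal conductivity has SI base units: kg * m / (s^3 * K)
kg·m/(s³·K) reduces to the same SI base units, so it is a valid unit for thermal conductivity.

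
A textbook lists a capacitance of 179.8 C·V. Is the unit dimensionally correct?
No

capacitance has SI base units: A^2 * s^4 / (kg * m^2)
C·V does NOT reduce to A^2 * s^4 / (kg * m^2); a valid unit for capacitance would be e.g. F.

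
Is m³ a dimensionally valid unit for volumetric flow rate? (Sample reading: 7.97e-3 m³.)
No

volumetric flow rate has SI base units: m^3 / s
m³ does NOT reduce to m^3 / s; a valid unit for volumetric flow rate would be e.g. m³/s.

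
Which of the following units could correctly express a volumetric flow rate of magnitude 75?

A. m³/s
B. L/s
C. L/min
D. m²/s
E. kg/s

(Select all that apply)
A, B, C

volumetric flow rate has SI base units: m^3 / s

Checking each option against m^3 / s:
  A. m³/s: ✓ matches
  B. L/s: ✓ matches
  C. L/min: ✓ matches
  D. m²/s: ✗ does not match
  E. kg/s: ✗ does not match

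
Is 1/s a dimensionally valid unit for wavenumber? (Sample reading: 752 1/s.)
No

wavenumber has SI base units: 1 / m
1/s does NOT reduce to 1 / m; a valid unit for wavenumber would be e.g. 1/m.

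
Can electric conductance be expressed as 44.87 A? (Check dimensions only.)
No

electric conductance has SI base units: A^2 * s^3 / (kg * m^2)
A does NOT reduce to A^2 * s^3 / (kg * m^2); a valid unit for electric conductance would be e.g. S.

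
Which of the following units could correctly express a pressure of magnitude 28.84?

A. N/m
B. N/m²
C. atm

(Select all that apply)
B, C

pressure has SI base units: kg / (m * s^2)

Checking each option against kg / (m * s^2):
  A. N/m: ✗ does not match
  B. N/m²: ✓ matches
  C. atm: ✓ matches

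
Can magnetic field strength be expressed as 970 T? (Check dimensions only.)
No

magnetic field strength has SI base units: A / m
T does NOT reduce to A / m; a valid unit for magnetic field strength would be e.g. A/m.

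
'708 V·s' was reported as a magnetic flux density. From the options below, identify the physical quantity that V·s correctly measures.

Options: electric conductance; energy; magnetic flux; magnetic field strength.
magnetic flux

magnetic flux density should have units dimensionally equivalent to kg / (A * s^2) (e.g. T).
The given unit 'V·s' reduces to kg * m^2 / (A * s^2). Of the listed options, that is the dimensionality of magnetic flux.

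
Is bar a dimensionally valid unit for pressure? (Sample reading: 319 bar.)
Yes

pressure has SI base units: kg / (m * s^2)
bar reduces to the same SI base units, so it is a valid unit for pressure.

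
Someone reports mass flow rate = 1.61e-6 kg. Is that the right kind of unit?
No

mass flow rate has SI base units: kg / s
kg does NOT reduce to kg / s; a valid unit for mass flow rate would be e.g. kg/s.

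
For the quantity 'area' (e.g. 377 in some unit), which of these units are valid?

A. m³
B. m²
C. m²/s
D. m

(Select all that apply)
B

area has SI base units: m^2

Checking each option against m^2:
  A. m³: ✗ does not match
  B. m²: ✓ matches
  C. m²/s: ✗ does not match
  D. m: ✗ does not match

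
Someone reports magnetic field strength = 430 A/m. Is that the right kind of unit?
Yes

magnetic field strength has SI base units: A / m
A/m reduces to the same SI base units, so it is a valid unit for magnetic field strength.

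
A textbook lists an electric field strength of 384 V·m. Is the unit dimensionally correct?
No

electric field strength has SI base units: kg * m / (A * s^3)
V·m does NOT reduce to kg * m / (A * s^3); a valid unit for electric field strength would be e.g. V/m.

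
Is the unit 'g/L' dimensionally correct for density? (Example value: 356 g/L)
Yes

density has SI base units: kg / m^3
g/L reduces to the same SI base units, so it is a valid unit for density.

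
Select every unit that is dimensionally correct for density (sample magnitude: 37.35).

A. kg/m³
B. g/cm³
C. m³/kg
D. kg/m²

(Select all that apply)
A, B

density has SI base units: kg / m^3

Checking each option against kg / m^3:
  A. kg/m³: ✓ matches
  B. g/cm³: ✓ matches
  C. m³/kg: ✗ does not match
  D. kg/m²: ✗ does not match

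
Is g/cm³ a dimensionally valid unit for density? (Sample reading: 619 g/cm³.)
Yes

density has SI base units: kg / m^3
g/cm³ reduces to the same SI base units, so it is a valid unit for density.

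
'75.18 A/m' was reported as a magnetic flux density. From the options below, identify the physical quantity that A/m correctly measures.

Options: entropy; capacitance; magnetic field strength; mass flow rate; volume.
magnetic field strength

magnetic flux density should have units dimensionally equivalent to kg / (A * s^2) (e.g. T).
The given unit 'A/m' reduces to A / m. Of the listed options, that is the dimensionality of magnetic field strength.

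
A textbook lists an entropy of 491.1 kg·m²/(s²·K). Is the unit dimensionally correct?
Yes

entropy has SI base units: kg * m^2 / (s^2 * K)
kg·m²/(s²·K) reduces to the same SI base units, so it is a valid unit for entropy.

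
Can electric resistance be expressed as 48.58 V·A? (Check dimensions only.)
No

electric resistance has SI base units: kg * m^2 / (A^2 * s^3)
V·A does NOT reduce to kg * m^2 / (A^2 * s^3); a valid unit for electric resistance would be e.g. Ω.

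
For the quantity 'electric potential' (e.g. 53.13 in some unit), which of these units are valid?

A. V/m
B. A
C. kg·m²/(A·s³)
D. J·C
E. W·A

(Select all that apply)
C

electric potential has SI base units: kg * m^2 / (A * s^3)

Checking each option against kg * m^2 / (A * s^3):
  A. V/m: ✗ does not match
  B. A: ✗ does not match
  C. kg·m²/(A·s³): ✓ matches
  D. J·C: ✗ does not match
  E. W·A: ✗ does not match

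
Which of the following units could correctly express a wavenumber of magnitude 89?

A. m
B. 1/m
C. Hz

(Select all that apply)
B

wavenumber has SI base units: 1 / m

Checking each option against 1 / m:
  A. m: ✗ does not match
  B. 1/m: ✓ matches
  C. Hz: ✗ does not match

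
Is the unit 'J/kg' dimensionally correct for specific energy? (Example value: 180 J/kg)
Yes

specific energy has SI base units: m^2 / s^2
J/kg reduces to the same SI base units, so it is a valid unit for specific energy.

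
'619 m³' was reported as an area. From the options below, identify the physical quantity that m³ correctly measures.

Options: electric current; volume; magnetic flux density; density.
volume

area should have units dimensionally equivalent to m^2 (e.g. m²).
The given unit 'm³' reduces to m^3. Of the listed options, that is the dimensionality of volume.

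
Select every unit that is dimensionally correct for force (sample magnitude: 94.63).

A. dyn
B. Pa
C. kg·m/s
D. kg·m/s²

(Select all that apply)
A, D

force has SI base units: kg * m / s^2

Checking each option against kg * m / s^2:
  A. dyn: ✓ matches
  B. Pa: ✗ does not match
  C. kg·m/s: ✗ does not match
  D. kg·m/s²: ✓ matches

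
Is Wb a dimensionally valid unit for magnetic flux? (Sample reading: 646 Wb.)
Yes

magnetic flux has SI base units: kg * m^2 / (A * s^2)
Wb reduces to the same SI base units, so it is a valid unit for magnetic flux.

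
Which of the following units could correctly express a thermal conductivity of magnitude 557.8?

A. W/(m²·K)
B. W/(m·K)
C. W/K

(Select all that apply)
B

thermal conductivity has SI base units: kg * m / (s^3 * K)

Checking each option against kg * m / (s^3 * K):
  A. W/(m²·K): ✗ does not match
  B. W/(m·K): ✓ matches
  C. W/K: ✗ does not match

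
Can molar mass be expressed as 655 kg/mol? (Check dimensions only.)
Yes

molar mass has SI base units: kg / mol
kg/mol reduces to the same SI base units, so it is a valid unit for molar mass.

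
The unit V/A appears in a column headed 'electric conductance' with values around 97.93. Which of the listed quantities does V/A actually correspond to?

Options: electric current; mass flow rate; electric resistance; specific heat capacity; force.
electric resistance

electric conductance should have units dimensionally equivalent to A^2 * s^3 / (kg * m^2) (e.g. S).
The given unit 'V/A' reduces to kg * m^2 / (A^2 * s^3). Of the listed options, that is the dimensionality of electric resistance.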